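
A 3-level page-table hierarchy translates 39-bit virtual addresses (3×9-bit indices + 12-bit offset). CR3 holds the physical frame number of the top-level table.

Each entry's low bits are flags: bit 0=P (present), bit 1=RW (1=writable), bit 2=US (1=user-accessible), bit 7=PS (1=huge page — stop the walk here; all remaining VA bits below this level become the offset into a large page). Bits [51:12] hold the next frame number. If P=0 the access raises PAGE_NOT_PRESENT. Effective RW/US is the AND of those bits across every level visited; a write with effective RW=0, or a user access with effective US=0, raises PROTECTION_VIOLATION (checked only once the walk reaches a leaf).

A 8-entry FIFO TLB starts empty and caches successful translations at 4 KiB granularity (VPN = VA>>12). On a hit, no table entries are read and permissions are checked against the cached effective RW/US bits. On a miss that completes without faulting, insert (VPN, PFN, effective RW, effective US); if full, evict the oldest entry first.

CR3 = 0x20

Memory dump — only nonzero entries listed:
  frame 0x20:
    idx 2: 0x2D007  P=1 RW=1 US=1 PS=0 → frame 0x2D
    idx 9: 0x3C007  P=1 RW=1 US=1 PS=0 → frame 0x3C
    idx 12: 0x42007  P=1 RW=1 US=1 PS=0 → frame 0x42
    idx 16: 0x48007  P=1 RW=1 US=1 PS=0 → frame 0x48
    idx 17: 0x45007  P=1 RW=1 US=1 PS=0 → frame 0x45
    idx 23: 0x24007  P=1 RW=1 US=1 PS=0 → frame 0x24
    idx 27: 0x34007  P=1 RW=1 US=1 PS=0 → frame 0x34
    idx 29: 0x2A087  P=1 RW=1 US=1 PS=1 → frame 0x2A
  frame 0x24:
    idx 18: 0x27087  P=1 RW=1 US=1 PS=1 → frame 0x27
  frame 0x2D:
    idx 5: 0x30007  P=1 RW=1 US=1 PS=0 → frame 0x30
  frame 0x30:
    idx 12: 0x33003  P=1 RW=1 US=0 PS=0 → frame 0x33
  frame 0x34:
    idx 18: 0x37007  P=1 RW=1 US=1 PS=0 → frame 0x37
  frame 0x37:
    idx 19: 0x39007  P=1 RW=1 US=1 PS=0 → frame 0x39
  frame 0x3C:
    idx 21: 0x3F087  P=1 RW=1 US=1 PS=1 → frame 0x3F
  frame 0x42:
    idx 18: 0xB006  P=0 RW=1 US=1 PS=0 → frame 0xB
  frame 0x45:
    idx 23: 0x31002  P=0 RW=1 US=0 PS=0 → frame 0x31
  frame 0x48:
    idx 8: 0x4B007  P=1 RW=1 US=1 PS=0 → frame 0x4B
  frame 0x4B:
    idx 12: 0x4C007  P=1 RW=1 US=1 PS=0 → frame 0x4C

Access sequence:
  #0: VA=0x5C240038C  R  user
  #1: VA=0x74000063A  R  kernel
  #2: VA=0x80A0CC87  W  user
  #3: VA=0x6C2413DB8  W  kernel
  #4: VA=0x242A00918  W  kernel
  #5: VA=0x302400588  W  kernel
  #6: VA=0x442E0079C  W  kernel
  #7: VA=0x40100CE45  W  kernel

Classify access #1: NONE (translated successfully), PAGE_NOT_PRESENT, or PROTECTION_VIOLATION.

Trace:
#0 VA=0x5C240038C (r,user):
  L0: frame=0x20 idx=23 entry=0x24007 [P=1 RW=1 US=1 PS=0]
  L1: frame=0x24 idx=18 entry=0x27087 [P=1 RW=1 US=1 PS=1]
  → PA=0x2738C (huge @L1)  (2 entries read)
#1 VA=0x74000063A (r,kernel):
  L0: frame=0x20 idx=29 entry=0x2A087 [P=1 RW=1 US=1 PS=1]
  → PA=0x2A63A (huge @L0)  (1 entries read)
#2 VA=0x80A0CC87 (w,user):
  L0: frame=0x20 idx=2 entry=0x2D007 [P=1 RW=1 US=1 PS=0]
  L1: frame=0x2D idx=5 entry=0x30007 [P=1 RW=1 US=1 PS=0]
  L2: frame=0x30 idx=12 entry=0x33003 [P=1 RW=1 US=0 PS=0]
  ⇒ fault: PROTECTION_VIOLATION  — 3 lookups
#3 VA=0x6C2413DB8 (w,kernel):
  L0: frame=0x20 idx=27 entry=0x34007 [P=1 RW=1 US=1 PS=0]
  L1: frame=0x34 idx=18 entry=0x37007 [P=1 RW=1 US=1 PS=0]
  L2: frame=0x37 idx=19 entry=0x39007 [P=1 RW=1 US=1 PS=0]
  → PA=0x39DB8  (3 entries read)
#4 VA=0x242A00918 (w,kernel):
  L0: frame=0x20 idx=9 entry=0x3C007 [P=1 RW=1 US=1 PS=0]
  L1: frame=0x3C idx=21 entry=0x3F087 [P=1 RW=1 US=1 PS=1]
  → PA=0x3F918 (huge @L1)  (2 entries read)
#5 VA=0x302400588 (w,kernel):
  L0: frame=0x20 idx=12 entry=0x42007 [P=1 RW=1 US=1 PS=0]
  L1: frame=0x42 idx=18 entry=0xB006 [P=0 RW=1 US=1 PS=0]
  ⇒ fault: PAGE_NOT_PRESENT  — 2 lookups
#6 VA=0x442E0079C (w,kernel):
  L0: frame=0x20 idx=17 entry=0x45007 [P=1 RW=1 US=1 PS=0]
  L1: frame=0x45 idx=23 entry=0x31002 [P=0 RW=1 US=0 PS=0]
  ⇒ fault: PAGE_NOT_PRESENT  — 2 lookups
#7 VA=0x40100CE45 (w,kernel):
  L0: frame=0x20 idx=16 entry=0x48007 [P=1 RW=1 US=1 PS=0]
  L1: frame=0x48 idx=8 entry=0x4B007 [P=1 RW=1 US=1 PS=0]
  L2: frame=0x4B idx=12 entry=0x4C007 [P=1 RW=1 US=1 PS=0]
  → PA=0x4CE45  (3 entries read)

Access #1 fault: NONE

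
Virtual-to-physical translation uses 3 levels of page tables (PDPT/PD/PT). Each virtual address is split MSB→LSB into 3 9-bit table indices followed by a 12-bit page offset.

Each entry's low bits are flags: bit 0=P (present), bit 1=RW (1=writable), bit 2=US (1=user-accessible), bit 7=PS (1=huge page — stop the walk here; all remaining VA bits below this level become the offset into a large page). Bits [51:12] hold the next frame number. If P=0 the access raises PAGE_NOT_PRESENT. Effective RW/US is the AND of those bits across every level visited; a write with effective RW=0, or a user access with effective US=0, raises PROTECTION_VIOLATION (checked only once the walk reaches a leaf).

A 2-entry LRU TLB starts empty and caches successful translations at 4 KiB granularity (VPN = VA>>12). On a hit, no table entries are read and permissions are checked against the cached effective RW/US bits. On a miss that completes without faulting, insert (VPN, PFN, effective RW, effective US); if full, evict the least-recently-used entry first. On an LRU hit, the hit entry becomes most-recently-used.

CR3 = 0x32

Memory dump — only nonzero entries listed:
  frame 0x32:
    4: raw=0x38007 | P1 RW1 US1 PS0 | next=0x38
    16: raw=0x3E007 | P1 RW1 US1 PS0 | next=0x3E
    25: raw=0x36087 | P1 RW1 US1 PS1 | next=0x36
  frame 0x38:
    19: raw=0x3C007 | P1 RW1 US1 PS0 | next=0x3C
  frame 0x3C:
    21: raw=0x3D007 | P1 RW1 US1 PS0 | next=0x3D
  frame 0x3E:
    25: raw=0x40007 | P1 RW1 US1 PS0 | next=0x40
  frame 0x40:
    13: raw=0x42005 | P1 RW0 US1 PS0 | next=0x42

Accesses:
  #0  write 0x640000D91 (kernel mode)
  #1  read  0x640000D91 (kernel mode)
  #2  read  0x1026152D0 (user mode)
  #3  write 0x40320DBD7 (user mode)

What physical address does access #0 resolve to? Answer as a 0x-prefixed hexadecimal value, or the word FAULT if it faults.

Walk each access:
#0 VA=0x640000D91 (w,kernel):
  lvl0: tbl 0x32, slot 25 ⇒ 0x36087 (P1/RW1/US1/PS1)
  ✓ 0x36D91 (huge @L0)  — 1 lookups
#1 VA=0x640000D91 (r,kernel):
  TLB hit vpn=0x640000 → PA=0x36D91
#2 VA=0x1026152D0 (r,user):
  lvl0: tbl 0x32, slot 4 ⇒ 0x38007 (P1/RW1/US1/PS0)
  lvl1: tbl 0x38, slot 19 ⇒ 0x3C007 (P1/RW1/US1/PS0)
  lvl2: tbl 0x3C, slot 21 ⇒ 0x3D007 (P1/RW1/US1/PS0)
  ✓ 0x3D2D0  — 3 lookups
#3 VA=0x40320DBD7 (w,user):
  lvl0: tbl 0x32, slot 16 ⇒ 0x3E007 (P1/RW1/US1/PS0)
  lvl1: tbl 0x3E, slot 25 ⇒ 0x40007 (P1/RW1/US1/PS0)
  lvl2: tbl 0x40, slot 13 ⇒ 0x42005 (P1/RW0/US1/PS0)
  ⇒ fault: PROTECTION_VIOLATION  — 3 lookups

Access #0 PA: 0x36D91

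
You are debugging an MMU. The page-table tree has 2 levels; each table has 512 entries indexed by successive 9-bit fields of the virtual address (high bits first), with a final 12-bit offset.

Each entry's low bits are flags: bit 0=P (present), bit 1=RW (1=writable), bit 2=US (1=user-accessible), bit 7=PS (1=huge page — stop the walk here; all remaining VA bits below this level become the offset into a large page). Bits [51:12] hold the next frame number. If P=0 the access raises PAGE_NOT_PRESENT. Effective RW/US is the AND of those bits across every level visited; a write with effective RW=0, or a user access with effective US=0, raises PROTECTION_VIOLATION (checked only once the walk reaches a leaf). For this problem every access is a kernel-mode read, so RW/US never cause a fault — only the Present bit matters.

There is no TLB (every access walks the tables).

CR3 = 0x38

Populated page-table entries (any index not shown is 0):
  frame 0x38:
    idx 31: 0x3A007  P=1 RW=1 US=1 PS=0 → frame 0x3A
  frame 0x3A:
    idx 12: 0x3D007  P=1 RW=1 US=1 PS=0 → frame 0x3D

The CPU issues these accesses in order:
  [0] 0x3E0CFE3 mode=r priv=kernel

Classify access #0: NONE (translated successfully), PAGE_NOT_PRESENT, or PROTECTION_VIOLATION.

Walk each access:
#0 VA=0x3E0CFE3 (r,kernel):
  [0] read 0x38 idx=31: raw=0x3A007 flags P=1 W=1 U=1 S=0
  [1] read 0x3A idx=12: raw=0x3D007 flags P=1 W=1 U=1 S=0
  ✓ 0x3DFE3  — 2 lookups

Access #0 fault: NONE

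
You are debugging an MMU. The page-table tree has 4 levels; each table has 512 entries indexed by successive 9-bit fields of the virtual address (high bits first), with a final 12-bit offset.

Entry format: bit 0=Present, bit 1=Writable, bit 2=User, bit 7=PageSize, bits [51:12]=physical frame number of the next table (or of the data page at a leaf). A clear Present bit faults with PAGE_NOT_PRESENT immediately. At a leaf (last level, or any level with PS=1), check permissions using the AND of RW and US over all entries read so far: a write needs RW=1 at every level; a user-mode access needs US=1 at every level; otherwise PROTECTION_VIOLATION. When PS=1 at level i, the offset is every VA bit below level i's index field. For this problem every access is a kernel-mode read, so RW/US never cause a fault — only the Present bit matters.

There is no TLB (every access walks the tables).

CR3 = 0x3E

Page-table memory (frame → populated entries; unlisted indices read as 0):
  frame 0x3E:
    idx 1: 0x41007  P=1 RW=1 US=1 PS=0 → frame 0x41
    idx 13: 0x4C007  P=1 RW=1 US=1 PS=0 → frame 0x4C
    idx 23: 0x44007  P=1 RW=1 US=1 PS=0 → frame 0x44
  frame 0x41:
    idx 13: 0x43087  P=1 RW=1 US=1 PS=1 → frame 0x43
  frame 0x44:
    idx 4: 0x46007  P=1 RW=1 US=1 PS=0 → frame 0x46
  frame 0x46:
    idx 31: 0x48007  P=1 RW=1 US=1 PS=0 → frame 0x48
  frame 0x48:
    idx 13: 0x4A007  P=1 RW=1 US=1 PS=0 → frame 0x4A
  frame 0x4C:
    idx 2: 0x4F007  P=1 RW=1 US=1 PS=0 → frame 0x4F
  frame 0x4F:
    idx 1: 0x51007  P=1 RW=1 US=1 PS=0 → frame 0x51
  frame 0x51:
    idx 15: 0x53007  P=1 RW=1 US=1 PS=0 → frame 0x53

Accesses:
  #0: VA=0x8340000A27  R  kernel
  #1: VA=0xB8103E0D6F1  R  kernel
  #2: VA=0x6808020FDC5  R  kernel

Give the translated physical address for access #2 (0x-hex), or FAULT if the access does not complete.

Trace:
#0 VA=0x8340000A27 (r,kernel):
  lvl0: tbl 0x3E, slot 1 ⇒ 0x41007 (P1/RW1/US1/PS0)
  lvl1: tbl 0x41, slot 13 ⇒ 0x43087 (P1/RW1/US1/PS1)
  ⇒ phys 0x43A27 (huge @L1)  [2 reads]
#1 VA=0xB8103E0D6F1 (r,kernel):
  lvl0: tbl 0x3E, slot 23 ⇒ 0x44007 (P1/RW1/US1/PS0)
  lvl1: tbl 0x44, slot 4 ⇒ 0x46007 (P1/RW1/US1/PS0)
  lvl2: tbl 0x46, slot 31 ⇒ 0x48007 (P1/RW1/US1/PS0)
  lvl3: tbl 0x48, slot 13 ⇒ 0x4A007 (P1/RW1/US1/PS0)
  ⇒ phys 0x4A6F1  [4 reads]
#2 VA=0x6808020FDC5 (r,kernel):
  lvl0: tbl 0x3E, slot 13 ⇒ 0x4C007 (P1/RW1/US1/PS0)
  lvl1: tbl 0x4C, slot 2 ⇒ 0x4F007 (P1/RW1/US1/PS0)
  lvl2: tbl 0x4F, slot 1 ⇒ 0x51007 (P1/RW1/US1/PS0)
  lvl3: tbl 0x51, slot 15 ⇒ 0x53007 (P1/RW1/US1/PS0)
  ⇒ phys 0x53DC5  [4 reads]

Access #2 PA: 0x53DC5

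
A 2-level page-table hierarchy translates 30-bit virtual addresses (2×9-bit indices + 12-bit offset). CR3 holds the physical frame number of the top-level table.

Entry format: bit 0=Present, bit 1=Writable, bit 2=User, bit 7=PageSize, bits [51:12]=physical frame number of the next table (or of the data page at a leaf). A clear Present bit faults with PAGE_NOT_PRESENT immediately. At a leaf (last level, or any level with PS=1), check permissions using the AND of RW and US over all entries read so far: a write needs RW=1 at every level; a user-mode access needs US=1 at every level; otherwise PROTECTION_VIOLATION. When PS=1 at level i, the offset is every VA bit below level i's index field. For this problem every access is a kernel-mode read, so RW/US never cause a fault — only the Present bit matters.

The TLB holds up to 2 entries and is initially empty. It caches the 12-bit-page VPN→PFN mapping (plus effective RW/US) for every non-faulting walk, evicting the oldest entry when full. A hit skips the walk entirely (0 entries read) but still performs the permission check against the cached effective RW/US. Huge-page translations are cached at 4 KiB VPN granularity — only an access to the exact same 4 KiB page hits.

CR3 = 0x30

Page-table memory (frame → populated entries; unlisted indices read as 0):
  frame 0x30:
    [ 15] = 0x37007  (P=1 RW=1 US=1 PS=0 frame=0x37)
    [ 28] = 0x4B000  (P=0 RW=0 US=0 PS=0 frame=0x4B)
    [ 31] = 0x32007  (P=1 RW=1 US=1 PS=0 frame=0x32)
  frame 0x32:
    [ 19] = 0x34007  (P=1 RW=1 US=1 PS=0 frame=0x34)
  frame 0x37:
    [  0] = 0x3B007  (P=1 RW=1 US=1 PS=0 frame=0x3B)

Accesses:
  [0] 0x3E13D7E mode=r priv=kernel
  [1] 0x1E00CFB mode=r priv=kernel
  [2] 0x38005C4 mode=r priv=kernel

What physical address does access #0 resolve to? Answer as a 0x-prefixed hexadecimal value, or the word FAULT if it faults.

Trace:
#0 VA=0x3E13D7E (r,kernel):
  [0] read 0x30 idx=31: raw=0x32007 flags P=1 W=1 U=1 S=0
  [1] read 0x32 idx=19: raw=0x34007 flags P=1 W=1 U=1 S=0
  ✓ 0x34D7E  — 2 lookups
#1 VA=0x1E00CFB (r,kernel):
  [0] read 0x30 idx=15: raw=0x37007 flags P=1 W=1 U=1 S=0
  [1] read 0x37 idx=0: raw=0x3B007 flags P=1 W=1 U=1 S=0
  ✓ 0x3BCFB  — 2 lookups
#2 VA=0x38005C4 (r,kernel):
  [0] read 0x30 idx=28: raw=0x4B000 flags P=0 W=0 U=0 S=0
  ⇒ fault: PAGE_NOT_PRESENT  — 1 lookups

Access #0 PA: 0x34D7E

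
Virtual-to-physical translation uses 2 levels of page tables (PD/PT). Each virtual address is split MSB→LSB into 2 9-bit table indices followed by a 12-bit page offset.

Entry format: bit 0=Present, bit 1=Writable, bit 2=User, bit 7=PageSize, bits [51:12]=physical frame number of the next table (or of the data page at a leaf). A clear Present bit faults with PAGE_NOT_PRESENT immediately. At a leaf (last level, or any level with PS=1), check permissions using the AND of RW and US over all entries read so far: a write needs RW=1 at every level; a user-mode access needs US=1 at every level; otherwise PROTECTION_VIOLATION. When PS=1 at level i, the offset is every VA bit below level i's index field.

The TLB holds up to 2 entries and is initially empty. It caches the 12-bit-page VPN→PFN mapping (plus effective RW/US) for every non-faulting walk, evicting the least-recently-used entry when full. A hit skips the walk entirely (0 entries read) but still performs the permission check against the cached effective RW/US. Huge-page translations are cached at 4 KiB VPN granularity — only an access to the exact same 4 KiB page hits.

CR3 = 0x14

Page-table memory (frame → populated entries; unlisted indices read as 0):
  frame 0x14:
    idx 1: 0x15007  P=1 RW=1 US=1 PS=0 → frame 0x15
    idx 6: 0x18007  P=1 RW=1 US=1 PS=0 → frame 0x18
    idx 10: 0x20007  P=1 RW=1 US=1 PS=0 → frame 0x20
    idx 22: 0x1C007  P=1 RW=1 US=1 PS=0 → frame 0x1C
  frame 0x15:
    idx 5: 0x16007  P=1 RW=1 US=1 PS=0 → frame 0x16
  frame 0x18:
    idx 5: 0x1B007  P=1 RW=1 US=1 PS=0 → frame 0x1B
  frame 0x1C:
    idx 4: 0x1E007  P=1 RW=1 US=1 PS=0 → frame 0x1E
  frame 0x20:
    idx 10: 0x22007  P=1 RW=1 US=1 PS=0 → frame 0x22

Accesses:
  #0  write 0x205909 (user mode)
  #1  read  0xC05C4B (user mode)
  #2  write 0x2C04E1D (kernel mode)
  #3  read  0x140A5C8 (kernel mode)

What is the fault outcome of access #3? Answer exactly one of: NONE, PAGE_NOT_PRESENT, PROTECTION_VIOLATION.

Walk each access:
#0 VA=0x205909 (w,user):
  lvl0: tbl 0x14, slot 1 ⇒ 0x15007 (P1/RW1/US1/PS0)
  lvl1: tbl 0x15, slot 5 ⇒ 0x16007 (P1/RW1/US1/PS0)
  ✓ 0x16909  — 2 lookups
#1 VA=0xC05C4B (r,user):
  lvl0: tbl 0x14, slot 6 ⇒ 0x18007 (P1/RW1/US1/PS0)
  lvl1: tbl 0x18, slot 5 ⇒ 0x1B007 (P1/RW1/US1/PS0)
  ✓ 0x1BC4B  — 2 lookups
#2 VA=0x2C04E1D (w,kernel):
  lvl0: tbl 0x14, slot 22 ⇒ 0x1C007 (P1/RW1/US1/PS0)
  lvl1: tbl 0x1C, slot 4 ⇒ 0x1E007 (P1/RW1/US1/PS0)
  ✓ 0x1EE1D  — 2 lookups
#3 VA=0x140A5C8 (r,kernel):
  lvl0: tbl 0x14, slot 10 ⇒ 0x20007 (P1/RW1/US1/PS0)
  lvl1: tbl 0x20, slot 10 ⇒ 0x22007 (P1/RW1/US1/PS0)
  ✓ 0x225C8  — 2 lookups

Access #3 fault: NONE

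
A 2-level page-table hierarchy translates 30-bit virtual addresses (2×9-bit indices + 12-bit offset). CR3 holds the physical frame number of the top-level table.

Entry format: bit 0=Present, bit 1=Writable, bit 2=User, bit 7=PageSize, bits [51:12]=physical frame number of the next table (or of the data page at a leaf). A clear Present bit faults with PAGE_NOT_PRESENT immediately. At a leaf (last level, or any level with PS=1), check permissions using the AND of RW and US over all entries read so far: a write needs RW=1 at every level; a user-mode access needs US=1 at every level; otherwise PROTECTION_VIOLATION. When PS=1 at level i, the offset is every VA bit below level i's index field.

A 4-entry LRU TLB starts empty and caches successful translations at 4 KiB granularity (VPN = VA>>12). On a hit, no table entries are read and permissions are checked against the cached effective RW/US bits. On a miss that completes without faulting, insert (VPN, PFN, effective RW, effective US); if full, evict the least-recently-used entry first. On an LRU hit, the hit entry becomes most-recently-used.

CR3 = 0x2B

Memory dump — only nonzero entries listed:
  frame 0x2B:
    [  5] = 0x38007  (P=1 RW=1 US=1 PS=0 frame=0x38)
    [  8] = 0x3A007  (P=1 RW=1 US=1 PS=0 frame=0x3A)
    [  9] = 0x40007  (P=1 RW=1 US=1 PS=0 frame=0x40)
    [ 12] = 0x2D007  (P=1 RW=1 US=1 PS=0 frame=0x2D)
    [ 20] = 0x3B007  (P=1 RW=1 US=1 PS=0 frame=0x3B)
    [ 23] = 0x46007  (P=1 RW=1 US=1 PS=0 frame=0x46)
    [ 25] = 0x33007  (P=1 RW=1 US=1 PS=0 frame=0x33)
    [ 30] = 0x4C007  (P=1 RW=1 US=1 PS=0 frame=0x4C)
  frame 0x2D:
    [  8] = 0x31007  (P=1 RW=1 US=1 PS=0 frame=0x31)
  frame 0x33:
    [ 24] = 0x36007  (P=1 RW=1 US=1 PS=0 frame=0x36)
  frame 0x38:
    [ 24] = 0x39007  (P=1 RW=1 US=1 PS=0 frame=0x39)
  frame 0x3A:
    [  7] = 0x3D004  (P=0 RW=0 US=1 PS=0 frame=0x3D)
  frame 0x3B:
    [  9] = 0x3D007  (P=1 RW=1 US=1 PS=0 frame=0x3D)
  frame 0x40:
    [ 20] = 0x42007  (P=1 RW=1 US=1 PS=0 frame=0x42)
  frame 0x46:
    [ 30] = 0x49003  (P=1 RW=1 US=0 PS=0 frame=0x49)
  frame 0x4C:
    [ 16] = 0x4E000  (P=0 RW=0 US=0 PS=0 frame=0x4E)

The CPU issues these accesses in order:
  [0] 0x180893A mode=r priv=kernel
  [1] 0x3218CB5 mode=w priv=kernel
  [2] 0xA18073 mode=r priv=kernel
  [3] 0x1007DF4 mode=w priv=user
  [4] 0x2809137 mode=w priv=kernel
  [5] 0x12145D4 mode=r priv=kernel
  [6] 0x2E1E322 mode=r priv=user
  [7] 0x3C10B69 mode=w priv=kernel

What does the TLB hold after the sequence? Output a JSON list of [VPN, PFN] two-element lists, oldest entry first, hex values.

Walk each access:
#0 VA=0x180893A (r,kernel):
  [0] read 0x2B idx=12: raw=0x2D007 flags P=1 W=1 U=1 S=0
  [1] read 0x2D idx=8: raw=0x31007 flags P=1 W=1 U=1 S=0
  → PA=0x3193A  (2 entries read)
#1 VA=0x3218CB5 (w,kernel):
  [0] read 0x2B idx=25: raw=0x33007 flags P=1 W=1 U=1 S=0
  [1] read 0x33 idx=24: raw=0x36007 flags P=1 W=1 U=1 S=0
  → PA=0x36CB5  (2 entries read)
#2 VA=0xA18073 (r,kernel):
  [0] read 0x2B idx=5: raw=0x38007 flags P=1 W=1 U=1 S=0
  [1] read 0x38 idx=24: raw=0x39007 flags P=1 W=1 U=1 S=0
  → PA=0x39073  (2 entries read)
#3 VA=0x1007DF4 (w,user):
  [0] read 0x2B idx=8: raw=0x3A007 flags P=1 W=1 U=1 S=0
  [1] read 0x3A idx=7: raw=0x3D004 flags P=0 W=0 U=1 S=0
  → PAGE_NOT_PRESENT  (2 entries read)
#4 VA=0x2809137 (w,kernel):
  [0] read 0x2B idx=20: raw=0x3B007 flags P=1 W=1 U=1 S=0
  [1] read 0x3B idx=9: raw=0x3D007 flags P=1 W=1 U=1 S=0
  → PA=0x3D137  (2 entries read)
#5 VA=0x12145D4 (r,kernel):
  [0] read 0x2B idx=9: raw=0x40007 flags P=1 W=1 U=1 S=0
  [1] read 0x40 idx=20: raw=0x42007 flags P=1 W=1 U=1 S=0
  → PA=0x425D4  (2 entries read)
#6 VA=0x2E1E322 (r,user):
  [0] read 0x2B idx=23: raw=0x46007 flags P=1 W=1 U=1 S=0
  [1] read 0x46 idx=30: raw=0x49003 flags P=1 W=1 U=0 S=0
  → PROTECTION_VIOLATION  (2 entries read)
#7 VA=0x3C10B69 (w,kernel):
  [0] read 0x2B idx=30: raw=0x4C007 flags P=1 W=1 U=1 S=0
  [1] read 0x4C idx=16: raw=0x4E000 flags P=0 W=0 U=0 S=0
  → PAGE_NOT_PRESENT  (2 entries read)

TLB: [["0x3218", "0x36"], ["0xA18", "0x39"], ["0x2809", "0x3D"], ["0x1214", "0x42"]]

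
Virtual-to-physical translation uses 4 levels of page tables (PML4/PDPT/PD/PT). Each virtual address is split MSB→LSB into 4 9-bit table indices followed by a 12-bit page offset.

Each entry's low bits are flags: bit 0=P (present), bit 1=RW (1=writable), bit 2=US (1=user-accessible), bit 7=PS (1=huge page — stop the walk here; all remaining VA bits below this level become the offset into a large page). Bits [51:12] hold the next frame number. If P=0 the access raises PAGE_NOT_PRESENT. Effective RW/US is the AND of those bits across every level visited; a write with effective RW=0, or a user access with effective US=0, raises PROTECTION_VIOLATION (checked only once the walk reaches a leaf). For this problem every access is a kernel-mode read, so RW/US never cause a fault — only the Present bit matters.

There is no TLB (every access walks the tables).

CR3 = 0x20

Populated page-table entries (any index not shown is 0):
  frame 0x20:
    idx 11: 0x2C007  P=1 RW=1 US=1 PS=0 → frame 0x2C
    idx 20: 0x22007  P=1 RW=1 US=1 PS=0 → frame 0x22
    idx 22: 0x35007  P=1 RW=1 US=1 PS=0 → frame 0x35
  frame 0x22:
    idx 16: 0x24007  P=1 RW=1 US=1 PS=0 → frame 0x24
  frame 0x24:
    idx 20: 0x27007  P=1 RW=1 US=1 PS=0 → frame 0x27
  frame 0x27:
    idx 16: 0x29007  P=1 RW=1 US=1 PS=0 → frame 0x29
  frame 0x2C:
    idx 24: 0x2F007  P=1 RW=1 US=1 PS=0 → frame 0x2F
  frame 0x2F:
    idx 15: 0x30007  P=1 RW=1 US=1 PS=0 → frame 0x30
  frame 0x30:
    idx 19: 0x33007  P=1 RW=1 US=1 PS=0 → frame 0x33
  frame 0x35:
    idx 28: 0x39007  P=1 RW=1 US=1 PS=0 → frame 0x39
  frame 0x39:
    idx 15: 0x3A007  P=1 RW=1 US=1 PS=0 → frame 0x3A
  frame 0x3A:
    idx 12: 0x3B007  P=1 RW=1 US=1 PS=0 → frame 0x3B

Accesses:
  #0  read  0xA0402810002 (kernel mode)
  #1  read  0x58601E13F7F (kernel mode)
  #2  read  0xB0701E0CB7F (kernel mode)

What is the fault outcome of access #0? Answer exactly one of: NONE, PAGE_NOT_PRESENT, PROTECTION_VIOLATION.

Walk each access:
#0 VA=0xA0402810002 (r,kernel):
  lvl0: tbl 0x20, slot 20 ⇒ 0x22007 (P1/RW1/US1/PS0)
  lvl1: tbl 0x22, slot 16 ⇒ 0x24007 (P1/RW1/US1/PS0)
  lvl2: tbl 0x24, slot 20 ⇒ 0x27007 (P1/RW1/US1/PS0)
  lvl3: tbl 0x27, slot 16 ⇒ 0x29007 (P1/RW1/US1/PS0)
  ✓ 0x29002  — 4 lookups
#1 VA=0x58601E13F7F (r,kernel):
  lvl0: tbl 0x20, slot 11 ⇒ 0x2C007 (P1/RW1/US1/PS0)
  lvl1: tbl 0x2C, slot 24 ⇒ 0x2F007 (P1/RW1/US1/PS0)
  lvl2: tbl 0x2F, slot 15 ⇒ 0x30007 (P1/RW1/US1/PS0)
  lvl3: tbl 0x30, slot 19 ⇒ 0x33007 (P1/RW1/US1/PS0)
  ✓ 0x33F7F  — 4 lookups
#2 VA=0xB0701E0CB7F (r,kernel):
  lvl0: tbl 0x20, slot 22 ⇒ 0x35007 (P1/RW1/US1/PS0)
  lvl1: tbl 0x35, slot 28 ⇒ 0x39007 (P1/RW1/US1/PS0)
  lvl2: tbl 0x39, slot 15 ⇒ 0x3A007 (P1/RW1/US1/PS0)
  lvl3: tbl 0x3A, slot 12 ⇒ 0x3B007 (P1/RW1/US1/PS0)
  ✓ 0x3BB7F  — 4 lookups

Access #0 fault: NONE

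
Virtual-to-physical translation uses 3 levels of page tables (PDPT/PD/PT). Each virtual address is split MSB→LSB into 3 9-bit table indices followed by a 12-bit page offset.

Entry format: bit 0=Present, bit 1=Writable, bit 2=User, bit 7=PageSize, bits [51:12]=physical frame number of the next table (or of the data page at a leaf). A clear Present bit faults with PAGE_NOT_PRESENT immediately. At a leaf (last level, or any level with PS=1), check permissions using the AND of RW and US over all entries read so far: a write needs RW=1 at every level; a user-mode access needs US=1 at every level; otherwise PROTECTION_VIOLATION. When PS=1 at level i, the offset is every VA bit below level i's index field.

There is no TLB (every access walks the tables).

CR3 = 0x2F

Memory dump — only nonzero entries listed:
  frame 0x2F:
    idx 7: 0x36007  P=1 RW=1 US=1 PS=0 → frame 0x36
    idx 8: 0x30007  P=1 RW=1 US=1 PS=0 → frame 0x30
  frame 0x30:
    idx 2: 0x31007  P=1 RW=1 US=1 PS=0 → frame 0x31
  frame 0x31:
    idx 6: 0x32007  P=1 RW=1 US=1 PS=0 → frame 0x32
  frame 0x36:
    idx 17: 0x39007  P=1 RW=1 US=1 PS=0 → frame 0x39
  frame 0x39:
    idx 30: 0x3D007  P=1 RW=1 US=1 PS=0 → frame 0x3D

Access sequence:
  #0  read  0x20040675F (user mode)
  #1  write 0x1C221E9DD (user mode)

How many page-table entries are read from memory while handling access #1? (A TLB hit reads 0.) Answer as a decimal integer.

Walk each access:
#0 VA=0x20040675F (r,user):
  lvl0: tbl 0x2F, slot 8 ⇒ 0x30007 (P1/RW1/US1/PS0)
  lvl1: tbl 0x30, slot 2 ⇒ 0x31007 (P1/RW1/US1/PS0)
  lvl2: tbl 0x31, slot 6 ⇒ 0x32007 (P1/RW1/US1/PS0)
  ✓ 0x3275F  — 3 lookups
#1 VA=0x1C221E9DD (w,user):
  lvl0: tbl 0x2F, slot 7 ⇒ 0x36007 (P1/RW1/US1/PS0)
  lvl1: tbl 0x36, slot 17 ⇒ 0x39007 (P1/RW1/US1/PS0)
  lvl2: tbl 0x39, slot 30 ⇒ 0x3D007 (P1/RW1/US1/PS0)
  ✓ 0x3D9DD  — 3 lookups

Entries read for #1: 3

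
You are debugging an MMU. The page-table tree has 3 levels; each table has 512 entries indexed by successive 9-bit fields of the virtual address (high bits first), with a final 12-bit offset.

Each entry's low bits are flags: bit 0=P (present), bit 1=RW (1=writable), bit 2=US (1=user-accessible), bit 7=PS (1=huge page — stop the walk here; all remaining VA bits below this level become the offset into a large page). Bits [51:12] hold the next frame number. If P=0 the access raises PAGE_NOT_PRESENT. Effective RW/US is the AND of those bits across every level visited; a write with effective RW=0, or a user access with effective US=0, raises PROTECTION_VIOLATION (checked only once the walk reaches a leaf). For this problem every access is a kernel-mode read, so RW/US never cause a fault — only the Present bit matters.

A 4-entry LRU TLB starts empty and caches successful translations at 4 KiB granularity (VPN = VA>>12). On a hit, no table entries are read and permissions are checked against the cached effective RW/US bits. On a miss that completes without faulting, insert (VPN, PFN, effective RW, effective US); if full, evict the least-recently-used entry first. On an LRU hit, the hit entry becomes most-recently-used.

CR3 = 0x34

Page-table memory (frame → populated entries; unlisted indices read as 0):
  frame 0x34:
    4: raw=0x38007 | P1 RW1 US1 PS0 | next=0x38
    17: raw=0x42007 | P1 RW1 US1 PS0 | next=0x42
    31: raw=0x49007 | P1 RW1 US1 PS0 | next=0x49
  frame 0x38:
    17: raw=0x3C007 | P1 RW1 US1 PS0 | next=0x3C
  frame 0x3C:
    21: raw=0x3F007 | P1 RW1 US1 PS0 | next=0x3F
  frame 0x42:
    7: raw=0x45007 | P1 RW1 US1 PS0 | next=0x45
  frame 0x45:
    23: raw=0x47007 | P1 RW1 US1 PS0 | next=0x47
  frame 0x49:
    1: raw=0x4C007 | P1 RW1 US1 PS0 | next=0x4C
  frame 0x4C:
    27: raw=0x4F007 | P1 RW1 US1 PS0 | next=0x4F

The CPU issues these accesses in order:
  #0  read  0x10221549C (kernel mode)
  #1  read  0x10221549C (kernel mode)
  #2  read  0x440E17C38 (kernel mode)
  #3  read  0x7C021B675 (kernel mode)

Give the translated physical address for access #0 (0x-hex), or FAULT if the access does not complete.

Per-access translation:
#0 VA=0x10221549C (r,kernel):
  lvl0: tbl 0x34, slot 4 ⇒ 0x38007 (P1/RW1/US1/PS0)
  lvl1: tbl 0x38, slot 17 ⇒ 0x3C007 (P1/RW1/US1/PS0)
  lvl2: tbl 0x3C, slot 21 ⇒ 0x3F007 (P1/RW1/US1/PS0)
  ⇒ phys 0x3F49C  [3 reads]
#1 VA=0x10221549C (r,kernel):
  TLB hit vpn=0x102215 → PA=0x3F49C
#2 VA=0x440E17C38 (r,kernel):
  lvl0: tbl 0x34, slot 17 ⇒ 0x42007 (P1/RW1/US1/PS0)
  lvl1: tbl 0x42, slot 7 ⇒ 0x45007 (P1/RW1/US1/PS0)
  lvl2: tbl 0x45, slot 23 ⇒ 0x47007 (P1/RW1/US1/PS0)
  ⇒ phys 0x47C38  [3 reads]
#3 VA=0x7C021B675 (r,kernel):
  lvl0: tbl 0x34, slot 31 ⇒ 0x49007 (P1/RW1/US1/PS0)
  lvl1: tbl 0x49, slot 1 ⇒ 0x4C007 (P1/RW1/US1/PS0)
  lvl2: tbl 0x4C, slot 27 ⇒ 0x4F007 (P1/RW1/US1/PS0)
  ⇒ phys 0x4F675  [3 reads]

Access #0 PA: 0x3F49C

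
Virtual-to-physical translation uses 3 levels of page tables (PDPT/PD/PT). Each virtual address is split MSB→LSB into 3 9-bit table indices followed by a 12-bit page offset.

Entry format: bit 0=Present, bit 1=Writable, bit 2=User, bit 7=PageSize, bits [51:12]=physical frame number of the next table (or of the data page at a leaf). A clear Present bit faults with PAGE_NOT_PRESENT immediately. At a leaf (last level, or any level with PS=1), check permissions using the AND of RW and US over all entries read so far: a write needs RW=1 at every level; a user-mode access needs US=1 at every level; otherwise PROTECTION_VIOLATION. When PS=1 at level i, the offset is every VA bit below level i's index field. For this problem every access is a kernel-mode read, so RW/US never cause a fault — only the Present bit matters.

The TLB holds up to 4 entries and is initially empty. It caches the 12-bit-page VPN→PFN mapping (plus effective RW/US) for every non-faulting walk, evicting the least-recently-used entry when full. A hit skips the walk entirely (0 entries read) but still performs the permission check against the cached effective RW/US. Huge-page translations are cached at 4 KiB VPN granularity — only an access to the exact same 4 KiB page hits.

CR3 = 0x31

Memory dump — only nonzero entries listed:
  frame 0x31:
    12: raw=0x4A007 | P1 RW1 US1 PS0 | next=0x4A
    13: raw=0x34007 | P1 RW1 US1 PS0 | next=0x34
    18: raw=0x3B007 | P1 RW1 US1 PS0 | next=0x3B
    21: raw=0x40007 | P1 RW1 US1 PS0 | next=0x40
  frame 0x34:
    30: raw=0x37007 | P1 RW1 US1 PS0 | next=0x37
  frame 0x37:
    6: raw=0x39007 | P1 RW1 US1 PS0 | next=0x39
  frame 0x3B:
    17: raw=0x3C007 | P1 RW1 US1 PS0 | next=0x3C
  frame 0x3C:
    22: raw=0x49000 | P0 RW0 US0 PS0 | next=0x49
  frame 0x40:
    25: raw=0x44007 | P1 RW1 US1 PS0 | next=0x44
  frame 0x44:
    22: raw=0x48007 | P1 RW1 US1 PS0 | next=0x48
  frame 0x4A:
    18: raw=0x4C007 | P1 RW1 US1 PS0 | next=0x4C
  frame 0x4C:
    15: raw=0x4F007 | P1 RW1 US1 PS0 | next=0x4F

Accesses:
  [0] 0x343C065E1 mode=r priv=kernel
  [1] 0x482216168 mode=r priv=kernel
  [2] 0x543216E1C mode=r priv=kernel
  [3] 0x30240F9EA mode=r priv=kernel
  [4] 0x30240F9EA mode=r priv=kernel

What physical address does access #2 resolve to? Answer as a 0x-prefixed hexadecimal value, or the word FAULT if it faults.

Walk each access:
#0 VA=0x343C065E1 (r,kernel):
  L0: frame=0x31 idx=13 entry=0x34007 [P=1 RW=1 US=1 PS=0]
  L1: frame=0x34 idx=30 entry=0x37007 [P=1 RW=1 US=1 PS=0]
  L2: frame=0x37 idx=6 entry=0x39007 [P=1 RW=1 US=1 PS=0]
  ⇒ phys 0x395E1  [3 reads]
#1 VA=0x482216168 (r,kernel):
  L0: frame=0x31 idx=18 entry=0x3B007 [P=1 RW=1 US=1 PS=0]
  L1: frame=0x3B idx=17 entry=0x3C007 [P=1 RW=1 US=1 PS=0]
  L2: frame=0x3C idx=22 entry=0x49000 [P=0 RW=0 US=0 PS=0]
  ⇒ fault: PAGE_NOT_PRESENT  — 3 lookups
#2 VA=0x543216E1C (r,kernel):
  L0: frame=0x31 idx=21 entry=0x40007 [P=1 RW=1 US=1 PS=0]
  L1: frame=0x40 idx=25 entry=0x44007 [P=1 RW=1 US=1 PS=0]
  L2: frame=0x44 idx=22 entry=0x48007 [P=1 RW=1 US=1 PS=0]
  ⇒ phys 0x48E1C  [3 reads]
#3 VA=0x30240F9EA (r,kernel):
  L0: frame=0x31 idx=12 entry=0x4A007 [P=1 RW=1 US=1 PS=0]
  L1: frame=0x4A idx=18 entry=0x4C007 [P=1 RW=1 US=1 PS=0]
  L2: frame=0x4C idx=15 entry=0x4F007 [P=1 RW=1 US=1 PS=0]
  ⇒ phys 0x4F9EA  [3 reads]
#4 VA=0x30240F9EA (r,kernel):
  TLB hit vpn=0x30240F → PA=0x4F9EA

Access #2 PA: 0x48E1C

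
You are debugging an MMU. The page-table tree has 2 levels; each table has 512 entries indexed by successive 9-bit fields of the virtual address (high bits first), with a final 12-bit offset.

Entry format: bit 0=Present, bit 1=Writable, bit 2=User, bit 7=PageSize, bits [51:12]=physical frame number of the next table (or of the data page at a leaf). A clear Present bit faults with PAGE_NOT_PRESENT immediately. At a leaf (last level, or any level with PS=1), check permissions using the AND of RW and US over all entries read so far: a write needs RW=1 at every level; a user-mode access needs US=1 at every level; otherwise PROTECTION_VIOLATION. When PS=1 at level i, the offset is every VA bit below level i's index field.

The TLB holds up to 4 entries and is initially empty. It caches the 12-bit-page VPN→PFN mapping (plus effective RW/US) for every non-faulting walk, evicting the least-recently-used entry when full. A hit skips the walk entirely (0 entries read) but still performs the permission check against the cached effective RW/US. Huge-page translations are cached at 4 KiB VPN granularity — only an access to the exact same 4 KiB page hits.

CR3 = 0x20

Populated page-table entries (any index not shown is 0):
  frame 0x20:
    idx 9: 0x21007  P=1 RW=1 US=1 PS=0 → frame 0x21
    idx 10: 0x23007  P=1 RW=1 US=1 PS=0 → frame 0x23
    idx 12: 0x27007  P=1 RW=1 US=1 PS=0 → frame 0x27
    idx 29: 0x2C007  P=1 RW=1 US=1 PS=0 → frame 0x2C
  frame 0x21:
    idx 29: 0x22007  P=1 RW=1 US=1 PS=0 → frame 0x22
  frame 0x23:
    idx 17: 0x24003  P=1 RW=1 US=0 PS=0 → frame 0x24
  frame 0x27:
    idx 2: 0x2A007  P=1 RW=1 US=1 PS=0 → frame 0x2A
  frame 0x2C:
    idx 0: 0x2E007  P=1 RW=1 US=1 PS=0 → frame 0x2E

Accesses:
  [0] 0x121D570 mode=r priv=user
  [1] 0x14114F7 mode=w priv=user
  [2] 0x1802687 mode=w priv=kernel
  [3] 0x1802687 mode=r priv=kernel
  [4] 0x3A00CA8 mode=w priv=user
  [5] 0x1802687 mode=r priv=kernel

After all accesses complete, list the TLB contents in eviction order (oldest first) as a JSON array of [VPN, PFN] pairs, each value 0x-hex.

Trace:
#0 VA=0x121D570 (r,user):
  L0: frame=0x20 idx=9 entry=0x21007 [P=1 RW=1 US=1 PS=0]
  L1: frame=0x21 idx=29 entry=0x22007 [P=1 RW=1 US=1 PS=0]
  ⇒ phys 0x22570  [2 reads]
#1 VA=0x14114F7 (w,user):
  L0: frame=0x20 idx=10 entry=0x23007 [P=1 RW=1 US=1 PS=0]
  L1: frame=0x23 idx=17 entry=0x24003 [P=1 RW=1 US=0 PS=0]
  ⇒ fault: PROTECTION_VIOLATION  — 2 lookups
#2 VA=0x1802687 (w,kernel):
  L0: frame=0x20 idx=12 entry=0x27007 [P=1 RW=1 US=1 PS=0]
  L1: frame=0x27 idx=2 entry=0x2A007 [P=1 RW=1 US=1 PS=0]
  ⇒ phys 0x2A687  [2 reads]
#3 VA=0x1802687 (r,kernel):
  TLB hit vpn=0x1802 → PA=0x2A687
#4 VA=0x3A00CA8 (w,user):
  L0: frame=0x20 idx=29 entry=0x2C007 [P=1 RW=1 US=1 PS=0]
  L1: frame=0x2C idx=0 entry=0x2E007 [P=1 RW=1 US=1 PS=0]
  ⇒ phys 0x2ECA8  [2 reads]
#5 VA=0x1802687 (r,kernel):
  TLB hit vpn=0x1802 → PA=0x2A687

TLB: [["0x121D", "0x22"], ["0x3A00", "0x2E"], ["0x1802", "0x2A"]]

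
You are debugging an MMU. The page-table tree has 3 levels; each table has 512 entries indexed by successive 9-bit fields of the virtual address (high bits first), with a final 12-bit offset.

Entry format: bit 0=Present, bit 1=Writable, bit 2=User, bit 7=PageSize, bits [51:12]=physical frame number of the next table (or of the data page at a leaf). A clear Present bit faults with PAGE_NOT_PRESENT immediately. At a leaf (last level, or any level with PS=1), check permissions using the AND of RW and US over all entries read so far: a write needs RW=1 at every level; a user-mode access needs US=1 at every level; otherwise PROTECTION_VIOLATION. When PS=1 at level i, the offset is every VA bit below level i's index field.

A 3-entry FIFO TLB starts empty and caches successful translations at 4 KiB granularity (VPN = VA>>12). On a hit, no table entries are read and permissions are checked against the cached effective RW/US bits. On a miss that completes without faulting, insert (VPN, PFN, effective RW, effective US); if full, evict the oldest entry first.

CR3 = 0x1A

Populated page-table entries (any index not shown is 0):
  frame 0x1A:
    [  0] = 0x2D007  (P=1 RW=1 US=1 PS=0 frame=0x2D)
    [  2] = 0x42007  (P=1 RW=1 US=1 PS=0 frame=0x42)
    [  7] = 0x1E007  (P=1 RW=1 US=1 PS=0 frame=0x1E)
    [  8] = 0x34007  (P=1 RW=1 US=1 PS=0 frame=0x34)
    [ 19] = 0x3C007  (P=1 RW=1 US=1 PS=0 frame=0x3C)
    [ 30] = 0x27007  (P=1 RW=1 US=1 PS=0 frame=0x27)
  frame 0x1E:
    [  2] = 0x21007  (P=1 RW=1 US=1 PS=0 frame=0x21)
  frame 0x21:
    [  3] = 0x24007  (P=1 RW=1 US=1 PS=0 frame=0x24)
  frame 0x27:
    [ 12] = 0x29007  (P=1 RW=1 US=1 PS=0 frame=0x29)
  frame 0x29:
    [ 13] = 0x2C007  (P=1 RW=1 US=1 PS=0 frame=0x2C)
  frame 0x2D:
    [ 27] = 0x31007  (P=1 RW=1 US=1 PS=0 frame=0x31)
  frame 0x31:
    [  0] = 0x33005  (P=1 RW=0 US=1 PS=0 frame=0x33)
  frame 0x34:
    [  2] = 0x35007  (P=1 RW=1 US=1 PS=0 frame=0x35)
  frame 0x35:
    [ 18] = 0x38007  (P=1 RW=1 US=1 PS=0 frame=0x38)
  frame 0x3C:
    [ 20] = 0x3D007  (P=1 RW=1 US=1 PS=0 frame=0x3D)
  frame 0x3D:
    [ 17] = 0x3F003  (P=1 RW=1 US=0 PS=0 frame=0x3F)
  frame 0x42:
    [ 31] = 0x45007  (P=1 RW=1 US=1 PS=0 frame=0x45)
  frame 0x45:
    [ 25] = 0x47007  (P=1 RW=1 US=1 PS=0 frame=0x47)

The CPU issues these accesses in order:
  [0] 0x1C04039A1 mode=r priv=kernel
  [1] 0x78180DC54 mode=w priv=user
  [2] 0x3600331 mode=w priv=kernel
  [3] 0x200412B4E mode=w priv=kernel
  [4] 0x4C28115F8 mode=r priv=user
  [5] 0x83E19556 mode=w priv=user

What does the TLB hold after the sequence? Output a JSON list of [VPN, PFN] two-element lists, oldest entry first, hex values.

Trace:
#0 VA=0x1C04039A1 (r,kernel):
  lvl0: tbl 0x1A, slot 7 ⇒ 0x1E007 (P1/RW1/US1/PS0)
  lvl1: tbl 0x1E, slot 2 ⇒ 0x21007 (P1/RW1/US1/PS0)
  lvl2: tbl 0x21, slot 3 ⇒ 0x24007 (P1/RW1/US1/PS0)
  ⇒ phys 0x249A1  [3 reads]
#1 VA=0x78180DC54 (w,user):
  lvl0: tbl 0x1A, slot 30 ⇒ 0x27007 (P1/RW1/US1/PS0)
  lvl1: tbl 0x27, slot 12 ⇒ 0x29007 (P1/RW1/US1/PS0)
  lvl2: tbl 0x29, slot 13 ⇒ 0x2C007 (P1/RW1/US1/PS0)
  ⇒ phys 0x2CC54  [3 reads]
#2 VA=0x3600331 (w,kernel):
  lvl0: tbl 0x1A, slot 0 ⇒ 0x2D007 (P1/RW1/US1/PS0)
  lvl1: tbl 0x2D, slot 27 ⇒ 0x31007 (P1/RW1/US1/PS0)
  lvl2: tbl 0x31, slot 0 ⇒ 0x33005 (P1/RW0/US1/PS0)
  ✗ PROTECTION_VIOLATION  [3 reads]
#3 VA=0x200412B4E (w,kernel):
  lvl0: tbl 0x1A, slot 8 ⇒ 0x34007 (P1/RW1/US1/PS0)
  lvl1: tbl 0x34, slot 2 ⇒ 0x35007 (P1/RW1/US1/PS0)
  lvl2: tbl 0x35, slot 18 ⇒ 0x38007 (P1/RW1/US1/PS0)
  ⇒ phys 0x38B4E  [3 reads]
#4 VA=0x4C28115F8 (r,user):
  lvl0: tbl 0x1A, slot 19 ⇒ 0x3C007 (P1/RW1/US1/PS0)
  lvl1: tbl 0x3C, slot 20 ⇒ 0x3D007 (P1/RW1/US1/PS0)
  lvl2: tbl 0x3D, slot 17 ⇒ 0x3F003 (P1/RW1/US0/PS0)
  ✗ PROTECTION_VIOLATION  [3 reads]
#5 VA=0x83E19556 (w,user):
  lvl0: tbl 0x1A, slot 2 ⇒ 0x42007 (P1/RW1/US1/PS0)
  lvl1: tbl 0x42, slot 31 ⇒ 0x45007 (P1/RW1/US1/PS0)
  lvl2: tbl 0x45, slot 25 ⇒ 0x47007 (P1/RW1/US1/PS0)
  ⇒ phys 0x47556  [3 reads]

TLB: [["0x78180D", "0x2C"], ["0x200412", "0x38"], ["0x83E19", "0x47"]]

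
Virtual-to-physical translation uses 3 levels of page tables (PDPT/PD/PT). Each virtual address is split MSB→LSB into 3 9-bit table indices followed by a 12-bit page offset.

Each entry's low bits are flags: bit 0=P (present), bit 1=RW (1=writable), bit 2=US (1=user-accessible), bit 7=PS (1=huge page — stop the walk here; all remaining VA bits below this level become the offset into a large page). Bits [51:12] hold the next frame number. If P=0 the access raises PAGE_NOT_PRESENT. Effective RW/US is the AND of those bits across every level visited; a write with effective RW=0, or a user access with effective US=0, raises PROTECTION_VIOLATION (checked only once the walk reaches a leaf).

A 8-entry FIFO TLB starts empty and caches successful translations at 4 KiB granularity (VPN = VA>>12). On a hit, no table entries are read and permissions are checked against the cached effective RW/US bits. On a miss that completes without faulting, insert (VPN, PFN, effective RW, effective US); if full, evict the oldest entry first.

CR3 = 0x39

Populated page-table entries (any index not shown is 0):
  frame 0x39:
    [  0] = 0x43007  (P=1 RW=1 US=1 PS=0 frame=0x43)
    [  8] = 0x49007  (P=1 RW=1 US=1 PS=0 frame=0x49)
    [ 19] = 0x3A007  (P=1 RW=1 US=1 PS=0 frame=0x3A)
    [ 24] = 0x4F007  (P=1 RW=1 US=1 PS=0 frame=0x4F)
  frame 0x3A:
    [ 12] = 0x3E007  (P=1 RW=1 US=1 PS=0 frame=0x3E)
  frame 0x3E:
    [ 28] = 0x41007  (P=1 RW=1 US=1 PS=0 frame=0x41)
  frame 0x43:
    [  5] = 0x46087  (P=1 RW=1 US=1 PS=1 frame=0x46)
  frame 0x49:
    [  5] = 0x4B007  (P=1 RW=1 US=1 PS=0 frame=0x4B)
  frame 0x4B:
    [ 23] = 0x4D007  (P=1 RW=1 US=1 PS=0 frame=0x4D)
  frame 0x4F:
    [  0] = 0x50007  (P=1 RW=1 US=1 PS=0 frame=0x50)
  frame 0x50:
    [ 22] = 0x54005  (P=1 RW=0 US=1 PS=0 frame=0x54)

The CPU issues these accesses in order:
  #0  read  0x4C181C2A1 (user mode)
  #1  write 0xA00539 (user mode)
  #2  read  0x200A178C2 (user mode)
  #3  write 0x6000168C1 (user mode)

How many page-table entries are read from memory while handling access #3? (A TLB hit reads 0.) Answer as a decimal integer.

Walk each access:
#0 VA=0x4C181C2A1 (r,user):
  lvl0: tbl 0x39, slot 19 ⇒ 0x3A007 (P1/RW1/US1/PS0)
  lvl1: tbl 0x3A, slot 12 ⇒ 0x3E007 (P1/RW1/US1/PS0)
  lvl2: tbl 0x3E, slot 28 ⇒ 0x41007 (P1/RW1/US1/PS0)
  ⇒ phys 0x412A1  [3 reads]
#1 VA=0xA00539 (w,user):
  lvl0: tbl 0x39, slot 0 ⇒ 0x43007 (P1/RW1/US1/PS0)
  lvl1: tbl 0x43, slot 5 ⇒ 0x46087 (P1/RW1/US1/PS1)
  ⇒ phys 0x46539 (huge @L1)  [2 reads]
#2 VA=0x200A178C2 (r,user):
  lvl0: tbl 0x39, slot 8 ⇒ 0x49007 (P1/RW1/US1/PS0)
  lvl1: tbl 0x49, slot 5 ⇒ 0x4B007 (P1/RW1/US1/PS0)
  lvl2: tbl 0x4B, slot 23 ⇒ 0x4D007 (P1/RW1/US1/PS0)
  ⇒ phys 0x4D8C2  [3 reads]
#3 VA=0x6000168C1 (w,user):
  lvl0: tbl 0x39, slot 24 ⇒ 0x4F007 (P1/RW1/US1/PS0)
  lvl1: tbl 0x4F, slot 0 ⇒ 0x50007 (P1/RW1/US1/PS0)
  lvl2: tbl 0x50, slot 22 ⇒ 0x54005 (P1/RW0/US1/PS0)
  → PROTECTION_VIOLATION  (3 entries read)

Entries read for #3: 3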